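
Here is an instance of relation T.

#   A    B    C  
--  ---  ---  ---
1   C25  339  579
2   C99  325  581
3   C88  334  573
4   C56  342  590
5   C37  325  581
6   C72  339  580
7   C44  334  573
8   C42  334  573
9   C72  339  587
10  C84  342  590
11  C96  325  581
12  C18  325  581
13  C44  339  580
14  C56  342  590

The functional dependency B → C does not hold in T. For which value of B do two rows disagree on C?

339

B=339: rows 1, 6, 9, 13 → C takes values {579, 580, 587} — violation
B=325: rows 2, 5, 11, 12 → C = 581, 581, 581, 581 ✓
B=334: rows 3, 7, 8 → C = 573, 573, 573 ✓
B=342: rows 4, 10, 14 → C = 590, 590, 590 ✓
The only B value with inconsistent C is B=339.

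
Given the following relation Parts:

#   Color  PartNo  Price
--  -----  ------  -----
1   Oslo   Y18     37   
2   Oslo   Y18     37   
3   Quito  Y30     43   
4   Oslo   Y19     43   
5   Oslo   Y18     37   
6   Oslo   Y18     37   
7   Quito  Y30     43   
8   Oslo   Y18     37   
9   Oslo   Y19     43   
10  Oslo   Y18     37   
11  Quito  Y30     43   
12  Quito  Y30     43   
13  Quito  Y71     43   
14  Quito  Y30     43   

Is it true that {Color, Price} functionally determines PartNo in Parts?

No

(Color=Oslo, Price=37): rows 1, 2, 5, 6, 8, 10 → PartNo = Y18, Y18, Y18, Y18, Y18, Y18 ✓
(Color=Quito, Price=43): rows 3, 7, 11, 12, 13, 14 → PartNo takes values {Y30, Y71} — violation
(Color=Oslo, Price=43): rows 4, 9 → PartNo = Y19, Y19 ✓
Two rows agree on {Color, Price} but differ on PartNo, so {Color, Price} -> PartNo does not hold.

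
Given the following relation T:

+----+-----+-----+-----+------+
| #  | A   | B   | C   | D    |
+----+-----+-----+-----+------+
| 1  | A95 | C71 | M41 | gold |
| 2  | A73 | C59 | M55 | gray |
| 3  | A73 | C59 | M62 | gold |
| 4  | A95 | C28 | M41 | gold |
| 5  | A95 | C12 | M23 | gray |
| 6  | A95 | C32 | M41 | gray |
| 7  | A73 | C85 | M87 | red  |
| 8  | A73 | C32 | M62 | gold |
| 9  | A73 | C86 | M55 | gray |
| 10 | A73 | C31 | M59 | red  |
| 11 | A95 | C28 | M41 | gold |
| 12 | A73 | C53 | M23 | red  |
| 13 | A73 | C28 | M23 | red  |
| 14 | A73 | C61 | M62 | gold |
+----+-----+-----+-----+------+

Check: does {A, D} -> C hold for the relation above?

(A=A95, D=gold): rows 1, 4, 11 → C = M41, M41, M41 ✓
(A=A73, D=gray): rows 2, 9 → C = M55, M55 ✓
(A=A73, D=gold): rows 3, 8, 14 → C = M62, M62, M62 ✓
(A=A95, D=gray): rows 5, 6 → C takes values {M23, M41} — violation
(A=A73, D=red): rows 7, 10, 12, 13 → C takes values {M87, M59, M23} — violation
Two rows agree on {A, D} but differ on C, so {A, D} -> C does not hold.

No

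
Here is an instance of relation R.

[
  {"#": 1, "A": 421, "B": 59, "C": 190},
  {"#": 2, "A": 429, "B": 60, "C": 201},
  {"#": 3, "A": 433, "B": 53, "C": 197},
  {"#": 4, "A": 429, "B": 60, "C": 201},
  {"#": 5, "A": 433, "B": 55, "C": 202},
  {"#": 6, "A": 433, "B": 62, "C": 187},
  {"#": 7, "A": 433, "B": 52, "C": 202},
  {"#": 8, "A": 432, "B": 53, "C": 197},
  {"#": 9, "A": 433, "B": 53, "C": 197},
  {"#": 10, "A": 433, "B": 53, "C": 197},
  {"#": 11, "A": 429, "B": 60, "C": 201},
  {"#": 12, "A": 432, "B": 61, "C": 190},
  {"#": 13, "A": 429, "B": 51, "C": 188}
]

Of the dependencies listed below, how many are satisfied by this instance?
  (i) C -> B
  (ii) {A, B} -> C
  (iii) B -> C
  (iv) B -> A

2

(i) C -> B: C=190: rows 1, 12 → B takes values {59, 61} — violation; C=202: rows 5, 7 → B takes values {55, 52} — violation — fails.
(ii) {A, B} -> C: every LHS value maps to a single RHS value — holds.
(iii) B -> C: every LHS value maps to a single RHS value — holds.
(iv) B -> A: B=53: rows 3, 8, 9, 10 → A takes values {433, 432} — violation — fails.
2 of the 4 dependencies hold.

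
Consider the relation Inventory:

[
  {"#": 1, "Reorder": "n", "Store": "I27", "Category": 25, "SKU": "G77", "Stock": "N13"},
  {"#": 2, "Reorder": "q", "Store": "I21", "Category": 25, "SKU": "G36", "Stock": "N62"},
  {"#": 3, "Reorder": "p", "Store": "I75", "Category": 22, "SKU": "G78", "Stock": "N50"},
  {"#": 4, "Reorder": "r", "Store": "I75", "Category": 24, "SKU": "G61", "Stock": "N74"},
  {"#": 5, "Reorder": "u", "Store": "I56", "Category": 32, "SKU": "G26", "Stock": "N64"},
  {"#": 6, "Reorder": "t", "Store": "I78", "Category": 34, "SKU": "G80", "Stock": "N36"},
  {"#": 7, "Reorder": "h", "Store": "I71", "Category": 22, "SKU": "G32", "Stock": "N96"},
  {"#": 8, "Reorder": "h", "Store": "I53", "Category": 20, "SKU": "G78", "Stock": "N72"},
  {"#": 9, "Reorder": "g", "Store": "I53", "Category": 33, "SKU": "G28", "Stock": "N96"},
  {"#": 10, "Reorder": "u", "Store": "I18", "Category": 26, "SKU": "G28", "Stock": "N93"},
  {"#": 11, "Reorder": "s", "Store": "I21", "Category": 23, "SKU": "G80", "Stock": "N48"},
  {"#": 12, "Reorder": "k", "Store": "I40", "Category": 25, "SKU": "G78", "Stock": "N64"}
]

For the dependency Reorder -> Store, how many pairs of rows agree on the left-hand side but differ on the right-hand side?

Reorder=u: violating pairs (5,10) — 1 pair.
Reorder=h: violating pairs (7,8) — 1 pair.

2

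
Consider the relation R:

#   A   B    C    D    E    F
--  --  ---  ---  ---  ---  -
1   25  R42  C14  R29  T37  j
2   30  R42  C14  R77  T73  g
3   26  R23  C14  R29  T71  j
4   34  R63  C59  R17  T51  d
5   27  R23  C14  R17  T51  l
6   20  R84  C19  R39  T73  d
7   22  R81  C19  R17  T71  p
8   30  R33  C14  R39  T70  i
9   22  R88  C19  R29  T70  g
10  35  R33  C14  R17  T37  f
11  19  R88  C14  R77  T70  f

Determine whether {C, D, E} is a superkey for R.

Yes

All 11 rows have distinct {C, D, E} values, so {C, D, E} → (all attributes) holds and {C, D, E} is a superkey.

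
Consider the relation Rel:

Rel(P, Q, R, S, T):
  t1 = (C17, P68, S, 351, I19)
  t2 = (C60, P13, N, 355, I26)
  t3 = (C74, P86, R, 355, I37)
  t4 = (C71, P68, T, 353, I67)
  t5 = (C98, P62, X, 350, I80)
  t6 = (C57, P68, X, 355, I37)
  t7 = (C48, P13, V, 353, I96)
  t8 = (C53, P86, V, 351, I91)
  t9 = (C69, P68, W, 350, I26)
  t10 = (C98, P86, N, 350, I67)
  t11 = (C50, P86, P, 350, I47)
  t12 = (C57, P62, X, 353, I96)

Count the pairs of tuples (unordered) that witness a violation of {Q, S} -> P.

(Q=P86, S=350): violating pairs (10,11) — 1 pair.

1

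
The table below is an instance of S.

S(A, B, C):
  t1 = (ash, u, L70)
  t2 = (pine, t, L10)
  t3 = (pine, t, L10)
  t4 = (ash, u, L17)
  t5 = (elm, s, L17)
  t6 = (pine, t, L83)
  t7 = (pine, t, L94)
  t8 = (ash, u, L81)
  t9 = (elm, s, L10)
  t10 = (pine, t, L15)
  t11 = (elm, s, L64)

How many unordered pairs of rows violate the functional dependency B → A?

0

B=u: all 3 rows agree on A — 0 pairs.
B=t: all 5 rows agree on A — 0 pairs.
B=s: all 3 rows agree on A — 0 pairs.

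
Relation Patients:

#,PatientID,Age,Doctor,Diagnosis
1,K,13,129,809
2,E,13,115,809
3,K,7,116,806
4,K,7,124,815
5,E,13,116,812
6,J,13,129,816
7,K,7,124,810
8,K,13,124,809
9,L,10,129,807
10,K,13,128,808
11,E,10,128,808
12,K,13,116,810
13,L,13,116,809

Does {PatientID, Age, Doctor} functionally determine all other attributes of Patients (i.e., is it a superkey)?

No

Rows 4 and 7 have the same {PatientID, Age, Doctor} value (PatientID=K, Age=7, Doctor=124) but are distinct tuples, so {PatientID, Age, Doctor} does not determine every attribute — not a superkey.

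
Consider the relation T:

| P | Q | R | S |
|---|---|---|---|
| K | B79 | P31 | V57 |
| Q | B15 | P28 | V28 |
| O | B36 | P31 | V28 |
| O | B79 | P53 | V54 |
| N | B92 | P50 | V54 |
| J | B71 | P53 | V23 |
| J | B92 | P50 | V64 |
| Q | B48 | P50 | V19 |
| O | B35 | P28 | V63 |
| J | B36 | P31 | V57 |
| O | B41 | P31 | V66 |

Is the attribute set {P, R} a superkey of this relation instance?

No

Two distinct rows share (P=O, R=P31), so {P, R} does not determine every attribute — not a superkey.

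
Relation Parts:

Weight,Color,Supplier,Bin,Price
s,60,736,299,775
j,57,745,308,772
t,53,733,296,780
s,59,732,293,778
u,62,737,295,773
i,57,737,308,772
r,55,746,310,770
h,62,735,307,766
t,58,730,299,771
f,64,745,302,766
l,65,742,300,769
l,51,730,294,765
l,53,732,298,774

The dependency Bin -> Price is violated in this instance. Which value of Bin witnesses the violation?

Bin=299: 2 rows → Price takes values {775, 771} — violation
Bin=308: 2 rows → Price = 772, 772 ✓
Bin=296: 1 row → Price = 780 ✓
Bin=293: 1 row → Price = 778 ✓
Bin=295: 1 row → Price = 773 ✓
Bin=310: 1 row → Price = 770 ✓
Bin=307: 1 row → Price = 766 ✓
Bin=302: 1 row → Price = 766 ✓
Bin=300: 1 row → Price = 769 ✓
Bin=294: 1 row → Price = 765 ✓
Bin=298: 1 row → Price = 774 ✓
The only Bin value with inconsistent Price is Bin=299.

299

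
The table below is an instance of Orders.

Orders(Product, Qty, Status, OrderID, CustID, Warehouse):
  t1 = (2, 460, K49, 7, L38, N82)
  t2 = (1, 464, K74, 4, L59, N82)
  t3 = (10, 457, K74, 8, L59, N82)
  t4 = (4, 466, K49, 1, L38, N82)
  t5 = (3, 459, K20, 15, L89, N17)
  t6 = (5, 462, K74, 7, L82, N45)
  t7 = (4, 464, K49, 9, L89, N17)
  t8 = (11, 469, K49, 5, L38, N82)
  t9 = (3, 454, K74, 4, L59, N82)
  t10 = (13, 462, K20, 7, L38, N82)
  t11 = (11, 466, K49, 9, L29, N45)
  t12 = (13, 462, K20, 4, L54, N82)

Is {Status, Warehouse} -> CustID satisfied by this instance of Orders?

(Status=K49, Warehouse=N82): rows 1, 4, 8 → CustID = L38, L38, L38 ✓
(Status=K74, Warehouse=N82): rows 2, 3, 9 → CustID = L59, L59, L59 ✓
(Status=K20, Warehouse=N17): row 5 → CustID = L89 ✓
(Status=K74, Warehouse=N45): row 6 → CustID = L82 ✓
(Status=K49, Warehouse=N17): row 7 → CustID = L89 ✓
(Status=K20, Warehouse=N82): rows 10, 12 → CustID takes values {L38, L54} — violation
(Status=K49, Warehouse=N45): row 11 → CustID = L29 ✓
Two rows agree on {Status, Warehouse} but differ on CustID, so {Status, Warehouse} -> CustID does not hold.

No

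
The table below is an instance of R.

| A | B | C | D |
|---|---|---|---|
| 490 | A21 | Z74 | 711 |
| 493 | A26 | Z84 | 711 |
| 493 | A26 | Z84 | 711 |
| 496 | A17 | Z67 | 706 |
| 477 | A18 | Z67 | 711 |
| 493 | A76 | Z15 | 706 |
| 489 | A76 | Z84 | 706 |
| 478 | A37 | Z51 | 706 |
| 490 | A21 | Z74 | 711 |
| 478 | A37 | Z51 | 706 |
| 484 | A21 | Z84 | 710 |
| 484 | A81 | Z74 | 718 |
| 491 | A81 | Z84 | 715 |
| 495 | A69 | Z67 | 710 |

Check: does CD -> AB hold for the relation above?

Yes

(C=Z74, D=711): 2 rows → {A,B} = (490, A21), (490, A21) ✓
(C=Z84, D=711): 2 rows → {A,B} = (493, A26), (493, A26) ✓
(C=Z67, D=706): 1 row → {A,B} = (496, A17) ✓
(C=Z67, D=711): 1 row → {A,B} = (477, A18) ✓
(C=Z15, D=706): 1 row → {A,B} = (493, A76) ✓
(C=Z84, D=706): 1 row → {A,B} = (489, A76) ✓
(C=Z51, D=706): 2 rows → {A,B} = (478, A37), (478, A37) ✓
(C=Z84, D=710): 1 row → {A,B} = (484, A21) ✓
(C=Z74, D=718): 1 row → {A,B} = (484, A81) ✓
(C=Z84, D=715): 1 row → {A,B} = (491, A81) ✓
(C=Z67, D=710): 1 row → {A,B} = (495, A69) ✓
Every CD value is associated with a single AB value, so CD -> AB holds.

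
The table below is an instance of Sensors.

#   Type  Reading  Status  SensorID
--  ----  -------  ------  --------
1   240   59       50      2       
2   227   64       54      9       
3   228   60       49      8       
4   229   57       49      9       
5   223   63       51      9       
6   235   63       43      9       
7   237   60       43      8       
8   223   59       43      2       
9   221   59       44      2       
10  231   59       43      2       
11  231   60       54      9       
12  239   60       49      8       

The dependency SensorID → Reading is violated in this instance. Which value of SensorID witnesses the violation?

9

SensorID=2: rows 1, 8, 9, 10 → Reading = 59, 59, 59, 59 ✓
SensorID=9: rows 2, 4, 5, 6, 11 → Reading takes values {64, 57, 63, 60} — violation
SensorID=8: rows 3, 7, 12 → Reading = 60, 60, 60 ✓
The only SensorID value with inconsistent Reading is SensorID=9.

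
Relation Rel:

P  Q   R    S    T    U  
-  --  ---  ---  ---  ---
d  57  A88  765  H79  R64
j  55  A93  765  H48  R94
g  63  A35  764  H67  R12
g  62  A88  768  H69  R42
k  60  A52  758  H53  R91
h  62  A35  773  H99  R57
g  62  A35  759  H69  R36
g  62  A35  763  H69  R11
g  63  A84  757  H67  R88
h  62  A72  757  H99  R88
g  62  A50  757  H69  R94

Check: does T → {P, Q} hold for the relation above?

Yes

T=H79: 1 row → {P,Q} = (d, 57) ✓
T=H48: 1 row → {P,Q} = (j, 55) ✓
T=H67: 2 rows → {P,Q} = (g, 63), (g, 63) ✓
T=H69: 4 rows → {P,Q} = (g, 62), (g, 62), (g, 62), (g, 62) ✓
T=H53: 1 row → {P,Q} = (k, 60) ✓
T=H99: 2 rows → {P,Q} = (h, 62), (h, 62) ✓
Every T value is associated with a single {P, Q} value, so T → {P, Q} holds.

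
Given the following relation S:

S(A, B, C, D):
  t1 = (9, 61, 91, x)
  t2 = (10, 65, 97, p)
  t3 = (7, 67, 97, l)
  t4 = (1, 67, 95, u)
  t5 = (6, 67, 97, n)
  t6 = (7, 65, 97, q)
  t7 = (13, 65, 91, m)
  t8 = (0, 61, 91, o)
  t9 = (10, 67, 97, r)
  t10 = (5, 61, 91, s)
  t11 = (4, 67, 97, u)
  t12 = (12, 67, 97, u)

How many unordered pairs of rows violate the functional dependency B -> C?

B=61: all 3 rows agree on C — 0 pairs.
B=65: violating pairs (2,7), (6,7) — 2 pairs.
B=67: violating pairs (3,4), (4,5), (4,9), (4,11), (4,12) — 5 pairs.

7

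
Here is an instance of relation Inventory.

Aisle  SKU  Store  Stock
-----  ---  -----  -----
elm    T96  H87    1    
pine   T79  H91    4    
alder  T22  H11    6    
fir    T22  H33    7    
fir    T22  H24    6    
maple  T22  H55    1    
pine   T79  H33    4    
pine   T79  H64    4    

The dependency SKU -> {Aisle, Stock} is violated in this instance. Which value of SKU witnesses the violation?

SKU=T96: 1 row → {Aisle,Stock} = (elm, 1) ✓
SKU=T79: 3 rows → {Aisle,Stock} = (pine, 4), (pine, 4), (pine, 4) ✓
SKU=T22: 4 rows → {Aisle,Stock} takes values {(alder, 6), (fir, 7), (fir, 6), (maple, 1)} — violation
The only SKU value with inconsistent RHS is SKU=T22.

T22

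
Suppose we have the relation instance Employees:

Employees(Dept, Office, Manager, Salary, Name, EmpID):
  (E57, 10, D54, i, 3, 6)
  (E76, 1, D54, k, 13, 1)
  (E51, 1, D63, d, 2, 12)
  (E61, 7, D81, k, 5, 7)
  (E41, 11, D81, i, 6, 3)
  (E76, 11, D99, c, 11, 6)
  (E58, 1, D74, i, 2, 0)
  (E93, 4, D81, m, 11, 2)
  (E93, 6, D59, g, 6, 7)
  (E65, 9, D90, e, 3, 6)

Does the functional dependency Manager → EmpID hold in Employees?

No

Manager=D54: 2 rows → EmpID takes values {6, 1} — violation
Manager=D63: 1 row → EmpID = 12 ✓
Manager=D81: 3 rows → EmpID takes values {7, 3, 2} — violation
Manager=D99: 1 row → EmpID = 6 ✓
Manager=D74: 1 row → EmpID = 0 ✓
Manager=D59: 1 row → EmpID = 7 ✓
Manager=D90: 1 row → EmpID = 6 ✓
Two rows agree on Manager but differ on EmpID, so Manager → EmpID does not hold.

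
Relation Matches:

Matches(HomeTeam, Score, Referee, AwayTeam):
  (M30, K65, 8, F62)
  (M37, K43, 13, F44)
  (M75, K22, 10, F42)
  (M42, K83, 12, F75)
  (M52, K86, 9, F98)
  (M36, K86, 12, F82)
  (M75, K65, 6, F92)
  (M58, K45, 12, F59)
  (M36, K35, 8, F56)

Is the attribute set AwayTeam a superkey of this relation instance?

Yes

All 9 rows have distinct AwayTeam values, so AwayTeam → (all attributes) holds and AwayTeam is a superkey.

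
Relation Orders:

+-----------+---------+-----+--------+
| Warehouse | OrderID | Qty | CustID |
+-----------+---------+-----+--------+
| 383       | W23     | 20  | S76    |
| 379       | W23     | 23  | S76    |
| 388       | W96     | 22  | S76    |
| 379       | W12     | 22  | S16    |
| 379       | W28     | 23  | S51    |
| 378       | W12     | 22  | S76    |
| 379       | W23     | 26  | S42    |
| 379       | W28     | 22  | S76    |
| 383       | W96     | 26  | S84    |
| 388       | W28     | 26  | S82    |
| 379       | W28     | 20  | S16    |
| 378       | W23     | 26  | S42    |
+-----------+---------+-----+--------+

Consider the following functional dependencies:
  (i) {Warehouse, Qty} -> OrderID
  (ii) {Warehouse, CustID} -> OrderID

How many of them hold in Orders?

(i) {Warehouse, Qty} -> OrderID: (Warehouse=379, Qty=23): 2 rows → OrderID takes values {W23, W28} — violation; (Warehouse=379, Qty=22): 2 rows → OrderID takes values {W12, W28} — violation — fails.
(ii) {Warehouse, CustID} -> OrderID: (Warehouse=379, CustID=S76): 2 rows → OrderID takes values {W23, W28} — violation; (Warehouse=379, CustID=S16): 2 rows → OrderID takes values {W12, W28} — violation — fails.
None of the 2 dependencies hold.

0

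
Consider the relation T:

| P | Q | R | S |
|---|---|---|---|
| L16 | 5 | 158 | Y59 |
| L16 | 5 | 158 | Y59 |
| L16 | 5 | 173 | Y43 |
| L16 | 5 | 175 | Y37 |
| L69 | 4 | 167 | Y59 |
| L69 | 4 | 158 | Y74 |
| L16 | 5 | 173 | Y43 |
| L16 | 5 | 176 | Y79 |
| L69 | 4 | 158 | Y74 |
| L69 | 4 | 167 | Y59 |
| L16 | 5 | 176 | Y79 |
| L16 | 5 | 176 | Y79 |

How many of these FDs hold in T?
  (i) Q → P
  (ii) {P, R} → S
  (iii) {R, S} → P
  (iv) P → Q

4

(i) Q → P: every LHS value maps to a single RHS value — holds.
(ii) {P, R} → S: every LHS value maps to a single RHS value — holds.
(iii) {R, S} → P: every LHS value maps to a single RHS value — holds.
(iv) P → Q: every LHS value maps to a single RHS value — holds.
4 of the 4 dependencies hold.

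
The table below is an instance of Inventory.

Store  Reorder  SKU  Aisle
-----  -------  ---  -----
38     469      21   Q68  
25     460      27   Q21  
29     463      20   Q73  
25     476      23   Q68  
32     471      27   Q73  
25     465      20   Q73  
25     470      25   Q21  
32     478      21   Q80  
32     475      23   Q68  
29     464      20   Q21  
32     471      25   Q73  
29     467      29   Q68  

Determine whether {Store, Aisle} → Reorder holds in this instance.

No

(Store=38, Aisle=Q68): 1 row → Reorder = 469 ✓
(Store=25, Aisle=Q21): 2 rows → Reorder takes values {460, 470} — violation
(Store=29, Aisle=Q73): 1 row → Reorder = 463 ✓
(Store=25, Aisle=Q68): 1 row → Reorder = 476 ✓
(Store=32, Aisle=Q73): 2 rows → Reorder = 471, 471 ✓
(Store=25, Aisle=Q73): 1 row → Reorder = 465 ✓
(Store=32, Aisle=Q80): 1 row → Reorder = 478 ✓
(Store=32, Aisle=Q68): 1 row → Reorder = 475 ✓
(Store=29, Aisle=Q21): 1 row → Reorder = 464 ✓
(Store=29, Aisle=Q68): 1 row → Reorder = 467 ✓
Two rows agree on {Store, Aisle} but differ on Reorder, so {Store, Aisle} → Reorder does not hold.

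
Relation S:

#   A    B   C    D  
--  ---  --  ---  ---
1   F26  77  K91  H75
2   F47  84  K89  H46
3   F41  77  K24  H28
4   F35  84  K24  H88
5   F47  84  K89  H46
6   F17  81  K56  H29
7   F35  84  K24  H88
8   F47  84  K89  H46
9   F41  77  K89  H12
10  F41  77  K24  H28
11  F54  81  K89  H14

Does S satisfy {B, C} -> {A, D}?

(B=77, C=K91): row 1 → {A,D} = (F26, H75) ✓
(B=84, C=K89): rows 2, 5, 8 → {A,D} = (F47, H46), (F47, H46), (F47, H46) ✓
(B=77, C=K24): rows 3, 10 → {A,D} = (F41, H28), (F41, H28) ✓
(B=84, C=K24): rows 4, 7 → {A,D} = (F35, H88), (F35, H88) ✓
(B=81, C=K56): row 6 → {A,D} = (F17, H29) ✓
(B=77, C=K89): row 9 → {A,D} = (F41, H12) ✓
(B=81, C=K89): row 11 → {A,D} = (F54, H14) ✓
Every {B, C} value is associated with a single {A, D} value, so {B, C} -> {A, D} holds.

Yes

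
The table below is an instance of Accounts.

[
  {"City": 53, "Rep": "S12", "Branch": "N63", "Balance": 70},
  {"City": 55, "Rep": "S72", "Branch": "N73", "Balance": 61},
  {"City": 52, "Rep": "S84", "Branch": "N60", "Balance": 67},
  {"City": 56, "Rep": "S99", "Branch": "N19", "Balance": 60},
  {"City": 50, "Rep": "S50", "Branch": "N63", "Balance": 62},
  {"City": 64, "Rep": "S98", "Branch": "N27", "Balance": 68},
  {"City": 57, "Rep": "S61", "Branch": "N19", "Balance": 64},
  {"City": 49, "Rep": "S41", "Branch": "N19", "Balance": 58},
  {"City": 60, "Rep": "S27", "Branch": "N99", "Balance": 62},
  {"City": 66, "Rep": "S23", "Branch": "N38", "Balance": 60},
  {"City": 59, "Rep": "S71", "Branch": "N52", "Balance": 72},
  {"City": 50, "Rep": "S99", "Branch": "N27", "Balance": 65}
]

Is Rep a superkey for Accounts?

Two distinct rows share Rep=S99, so Rep does not determine every attribute — not a superkey.

No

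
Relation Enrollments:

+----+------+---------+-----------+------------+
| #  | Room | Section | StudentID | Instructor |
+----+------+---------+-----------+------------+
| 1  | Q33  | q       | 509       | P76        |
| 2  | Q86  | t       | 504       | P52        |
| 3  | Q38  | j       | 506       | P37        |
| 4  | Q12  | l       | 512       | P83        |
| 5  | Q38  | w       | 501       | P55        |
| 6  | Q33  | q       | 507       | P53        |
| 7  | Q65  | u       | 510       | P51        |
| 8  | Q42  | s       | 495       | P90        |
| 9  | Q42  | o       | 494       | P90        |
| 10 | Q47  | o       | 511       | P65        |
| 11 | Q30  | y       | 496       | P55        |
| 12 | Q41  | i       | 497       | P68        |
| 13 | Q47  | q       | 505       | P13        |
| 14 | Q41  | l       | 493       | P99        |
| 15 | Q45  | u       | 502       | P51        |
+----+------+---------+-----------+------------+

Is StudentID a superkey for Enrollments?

All 15 rows have distinct StudentID values, so StudentID → (all attributes) holds and StudentID is a superkey.

Yes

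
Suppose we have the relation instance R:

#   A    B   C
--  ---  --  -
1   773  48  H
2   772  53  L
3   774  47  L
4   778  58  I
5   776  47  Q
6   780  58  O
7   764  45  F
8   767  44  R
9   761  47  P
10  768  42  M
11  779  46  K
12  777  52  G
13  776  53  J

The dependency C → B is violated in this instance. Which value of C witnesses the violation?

L

C=H: row 1 → B = 48 ✓
C=L: rows 2, 3 → B takes values {53, 47} — violation
C=I: row 4 → B = 58 ✓
C=Q: row 5 → B = 47 ✓
C=O: row 6 → B = 58 ✓
C=F: row 7 → B = 45 ✓
C=R: row 8 → B = 44 ✓
C=P: row 9 → B = 47 ✓
C=M: row 10 → B = 42 ✓
C=K: row 11 → B = 46 ✓
C=G: row 12 → B = 52 ✓
C=J: row 13 → B = 53 ✓
The only C value with inconsistent B is C=L.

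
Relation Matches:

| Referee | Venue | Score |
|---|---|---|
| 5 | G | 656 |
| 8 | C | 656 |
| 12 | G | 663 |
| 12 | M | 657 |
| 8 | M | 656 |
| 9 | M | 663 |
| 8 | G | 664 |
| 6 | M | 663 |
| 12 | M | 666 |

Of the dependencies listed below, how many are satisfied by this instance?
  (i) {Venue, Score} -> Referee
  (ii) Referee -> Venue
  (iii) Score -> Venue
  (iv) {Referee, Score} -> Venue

0

(i) {Venue, Score} -> Referee: (Venue=M, Score=663): 2 rows → Referee takes values {9, 6} — violation — fails.
(ii) Referee -> Venue: Referee=8: 3 rows → Venue takes values {C, M, G} — violation; Referee=12: 3 rows → Venue takes values {G, M} — violation — fails.
(iii) Score -> Venue: Score=656: 3 rows → Venue takes values {G, C, M} — violation; Score=663: 3 rows → Venue takes values {G, M} — violation — fails.
(iv) {Referee, Score} -> Venue: (Referee=8, Score=656): 2 rows → Venue takes values {C, M} — violation — fails.
None of the 4 dependencies hold.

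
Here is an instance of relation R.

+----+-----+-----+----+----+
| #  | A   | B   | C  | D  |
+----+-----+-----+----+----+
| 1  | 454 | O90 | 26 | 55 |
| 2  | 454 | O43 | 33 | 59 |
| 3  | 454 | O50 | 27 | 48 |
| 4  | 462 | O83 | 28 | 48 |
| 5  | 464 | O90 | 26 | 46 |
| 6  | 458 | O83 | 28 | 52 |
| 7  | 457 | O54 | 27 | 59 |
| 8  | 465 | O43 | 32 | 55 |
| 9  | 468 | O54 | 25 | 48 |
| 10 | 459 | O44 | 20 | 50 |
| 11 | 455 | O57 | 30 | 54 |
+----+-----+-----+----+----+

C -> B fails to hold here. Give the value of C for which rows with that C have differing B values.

27

C=26: rows 1, 5 → B = O90, O90 ✓
C=33: row 2 → B = O43 ✓
C=27: rows 3, 7 → B takes values {O50, O54} — violation
C=28: rows 4, 6 → B = O83, O83 ✓
C=32: row 8 → B = O43 ✓
C=25: row 9 → B = O54 ✓
C=20: row 10 → B = O44 ✓
C=30: row 11 → B = O57 ✓
The only C value with inconsistent B is C=27.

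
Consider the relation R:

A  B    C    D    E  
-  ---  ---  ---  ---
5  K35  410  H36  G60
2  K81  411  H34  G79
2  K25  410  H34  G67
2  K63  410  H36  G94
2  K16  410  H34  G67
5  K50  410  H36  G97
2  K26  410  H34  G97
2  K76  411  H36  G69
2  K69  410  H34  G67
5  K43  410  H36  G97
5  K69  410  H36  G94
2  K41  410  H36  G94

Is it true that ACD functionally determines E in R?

(A=5, C=410, D=H36): 4 rows → E takes values {G60, G97, G94} — violation
(A=2, C=411, D=H34): 1 row → E = G79 ✓
(A=2, C=410, D=H34): 4 rows → E takes values {G67, G97} — violation
(A=2, C=410, D=H36): 2 rows → E = G94, G94 ✓
(A=2, C=411, D=H36): 1 row → E = G69 ✓
Two rows agree on ACD but differ on E, so ACD → E does not hold.

No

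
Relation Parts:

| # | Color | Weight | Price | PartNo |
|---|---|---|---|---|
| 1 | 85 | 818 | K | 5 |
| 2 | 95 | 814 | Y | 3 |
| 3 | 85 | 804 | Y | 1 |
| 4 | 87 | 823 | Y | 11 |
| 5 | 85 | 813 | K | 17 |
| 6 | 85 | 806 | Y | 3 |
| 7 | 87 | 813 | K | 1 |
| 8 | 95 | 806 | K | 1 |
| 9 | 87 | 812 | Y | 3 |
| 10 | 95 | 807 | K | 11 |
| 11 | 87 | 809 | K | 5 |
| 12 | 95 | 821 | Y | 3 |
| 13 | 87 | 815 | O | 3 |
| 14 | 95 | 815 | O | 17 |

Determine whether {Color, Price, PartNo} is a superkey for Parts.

No

Rows 2 and 12 have the same {Color, Price, PartNo} value (Color=95, Price=Y, PartNo=3) but are distinct tuples, so {Color, Price, PartNo} does not determine every attribute — not a superkey.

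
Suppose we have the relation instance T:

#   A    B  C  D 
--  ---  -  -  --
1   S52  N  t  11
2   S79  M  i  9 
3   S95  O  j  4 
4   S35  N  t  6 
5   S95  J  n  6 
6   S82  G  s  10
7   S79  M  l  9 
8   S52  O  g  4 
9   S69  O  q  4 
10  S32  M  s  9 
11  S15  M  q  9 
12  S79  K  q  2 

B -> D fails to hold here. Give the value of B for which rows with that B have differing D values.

N

B=N: rows 1, 4 → D takes values {11, 6} — violation
B=M: rows 2, 7, 10, 11 → D = 9, 9, 9, 9 ✓
B=O: rows 3, 8, 9 → D = 4, 4, 4 ✓
B=J: row 5 → D = 6 ✓
B=G: row 6 → D = 10 ✓
B=K: row 12 → D = 2 ✓
The only B value with inconsistent D is B=N.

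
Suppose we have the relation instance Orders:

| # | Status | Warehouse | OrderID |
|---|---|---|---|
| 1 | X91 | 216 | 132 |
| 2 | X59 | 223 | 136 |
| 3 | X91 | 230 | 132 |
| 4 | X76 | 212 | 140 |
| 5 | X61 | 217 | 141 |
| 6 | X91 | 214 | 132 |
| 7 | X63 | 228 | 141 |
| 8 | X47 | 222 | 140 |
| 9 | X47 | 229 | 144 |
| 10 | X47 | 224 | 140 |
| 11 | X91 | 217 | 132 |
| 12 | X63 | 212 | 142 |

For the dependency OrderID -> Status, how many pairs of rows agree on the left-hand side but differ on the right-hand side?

3

OrderID=132: all 4 rows agree on Status — 0 pairs.
OrderID=140: violating pairs (4,8), (4,10) — 2 pairs.
OrderID=141: violating pairs (5,7) — 1 pair.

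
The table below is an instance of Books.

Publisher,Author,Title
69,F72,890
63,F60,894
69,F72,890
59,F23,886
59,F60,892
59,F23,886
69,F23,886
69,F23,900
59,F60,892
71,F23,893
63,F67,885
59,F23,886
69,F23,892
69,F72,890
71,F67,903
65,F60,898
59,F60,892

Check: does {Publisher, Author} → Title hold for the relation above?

(Publisher=69, Author=F72): 3 rows → Title = 890, 890, 890 ✓
(Publisher=63, Author=F60): 1 row → Title = 894 ✓
(Publisher=59, Author=F23): 3 rows → Title = 886, 886, 886 ✓
(Publisher=59, Author=F60): 3 rows → Title = 892, 892, 892 ✓
(Publisher=69, Author=F23): 3 rows → Title takes values {886, 900, 892} — violation
(Publisher=71, Author=F23): 1 row → Title = 893 ✓
(Publisher=63, Author=F67): 1 row → Title = 885 ✓
(Publisher=71, Author=F67): 1 row → Title = 903 ✓
(Publisher=65, Author=F60): 1 row → Title = 898 ✓
Two rows agree on {Publisher, Author} but differ on Title, so {Publisher, Author} → Title does not hold.

No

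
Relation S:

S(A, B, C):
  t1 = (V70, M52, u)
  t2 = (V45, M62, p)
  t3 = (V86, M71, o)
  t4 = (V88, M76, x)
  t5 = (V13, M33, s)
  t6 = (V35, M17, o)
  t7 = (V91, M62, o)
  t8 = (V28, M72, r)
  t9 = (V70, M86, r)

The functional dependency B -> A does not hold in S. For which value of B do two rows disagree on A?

B=M52: row 1 → A = V70 ✓
B=M62: rows 2, 7 → A takes values {V45, V91} — violation
B=M71: row 3 → A = V86 ✓
B=M76: row 4 → A = V88 ✓
B=M33: row 5 → A = V13 ✓
B=M17: row 6 → A = V35 ✓
B=M72: row 8 → A = V28 ✓
B=M86: row 9 → A = V70 ✓
The only B value with inconsistent A is B=M62.

M62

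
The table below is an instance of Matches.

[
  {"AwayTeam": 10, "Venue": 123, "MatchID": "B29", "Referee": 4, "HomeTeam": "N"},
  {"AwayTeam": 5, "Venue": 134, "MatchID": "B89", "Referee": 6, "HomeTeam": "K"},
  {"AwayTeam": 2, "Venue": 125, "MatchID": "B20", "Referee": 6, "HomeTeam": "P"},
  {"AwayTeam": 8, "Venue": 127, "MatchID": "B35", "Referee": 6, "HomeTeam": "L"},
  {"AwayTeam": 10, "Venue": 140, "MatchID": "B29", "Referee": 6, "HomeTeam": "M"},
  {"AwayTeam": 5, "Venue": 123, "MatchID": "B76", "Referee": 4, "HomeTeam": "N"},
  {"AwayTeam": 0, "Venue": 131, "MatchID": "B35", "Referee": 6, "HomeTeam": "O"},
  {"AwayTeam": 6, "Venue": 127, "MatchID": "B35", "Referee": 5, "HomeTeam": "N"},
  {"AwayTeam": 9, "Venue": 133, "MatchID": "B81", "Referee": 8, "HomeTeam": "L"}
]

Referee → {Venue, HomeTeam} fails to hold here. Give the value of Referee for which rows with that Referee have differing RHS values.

Referee=4: 2 rows → {Venue,HomeTeam} = (123, N), (123, N) ✓
Referee=6: 5 rows → {Venue,HomeTeam} takes values {(134, K), (125, P), (127, L), (140, M), (131, O)} — violation
Referee=5: 1 row → {Venue,HomeTeam} = (127, N) ✓
Referee=8: 1 row → {Venue,HomeTeam} = (133, L) ✓
The only Referee value with inconsistent RHS is Referee=6.

6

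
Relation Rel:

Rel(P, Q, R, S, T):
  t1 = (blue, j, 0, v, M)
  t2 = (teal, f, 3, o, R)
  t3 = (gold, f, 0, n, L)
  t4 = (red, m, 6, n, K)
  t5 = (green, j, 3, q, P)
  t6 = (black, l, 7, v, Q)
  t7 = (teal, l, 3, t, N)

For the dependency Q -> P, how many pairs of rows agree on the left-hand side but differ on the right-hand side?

Q=j: violating pairs (1,5) — 1 pair.
Q=f: violating pairs (2,3) — 1 pair.
Q=l: violating pairs (6,7) — 1 pair.

3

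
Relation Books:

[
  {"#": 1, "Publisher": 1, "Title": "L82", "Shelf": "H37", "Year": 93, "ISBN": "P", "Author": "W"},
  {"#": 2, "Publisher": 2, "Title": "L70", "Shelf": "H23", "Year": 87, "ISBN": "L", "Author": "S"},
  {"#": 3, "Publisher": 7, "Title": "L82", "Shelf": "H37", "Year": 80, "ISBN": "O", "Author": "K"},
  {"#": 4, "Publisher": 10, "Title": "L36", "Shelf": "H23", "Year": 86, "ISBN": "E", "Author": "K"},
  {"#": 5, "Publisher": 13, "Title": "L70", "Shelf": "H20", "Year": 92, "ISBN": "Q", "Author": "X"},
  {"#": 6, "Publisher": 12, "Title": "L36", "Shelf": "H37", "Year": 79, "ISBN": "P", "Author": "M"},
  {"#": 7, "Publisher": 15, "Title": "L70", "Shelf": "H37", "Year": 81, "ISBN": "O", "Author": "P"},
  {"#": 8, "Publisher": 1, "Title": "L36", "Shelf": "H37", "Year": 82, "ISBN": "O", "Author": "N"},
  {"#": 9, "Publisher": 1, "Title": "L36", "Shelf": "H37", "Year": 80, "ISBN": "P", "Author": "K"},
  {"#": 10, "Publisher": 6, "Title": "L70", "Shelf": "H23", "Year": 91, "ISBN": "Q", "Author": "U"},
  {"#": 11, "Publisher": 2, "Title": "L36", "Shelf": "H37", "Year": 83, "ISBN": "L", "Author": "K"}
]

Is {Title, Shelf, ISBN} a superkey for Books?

No

Rows 6 and 9 have the same {Title, Shelf, ISBN} value (Title=L36, Shelf=H37, ISBN=P) but are distinct tuples, so {Title, Shelf, ISBN} does not determine every attribute — not a superkey.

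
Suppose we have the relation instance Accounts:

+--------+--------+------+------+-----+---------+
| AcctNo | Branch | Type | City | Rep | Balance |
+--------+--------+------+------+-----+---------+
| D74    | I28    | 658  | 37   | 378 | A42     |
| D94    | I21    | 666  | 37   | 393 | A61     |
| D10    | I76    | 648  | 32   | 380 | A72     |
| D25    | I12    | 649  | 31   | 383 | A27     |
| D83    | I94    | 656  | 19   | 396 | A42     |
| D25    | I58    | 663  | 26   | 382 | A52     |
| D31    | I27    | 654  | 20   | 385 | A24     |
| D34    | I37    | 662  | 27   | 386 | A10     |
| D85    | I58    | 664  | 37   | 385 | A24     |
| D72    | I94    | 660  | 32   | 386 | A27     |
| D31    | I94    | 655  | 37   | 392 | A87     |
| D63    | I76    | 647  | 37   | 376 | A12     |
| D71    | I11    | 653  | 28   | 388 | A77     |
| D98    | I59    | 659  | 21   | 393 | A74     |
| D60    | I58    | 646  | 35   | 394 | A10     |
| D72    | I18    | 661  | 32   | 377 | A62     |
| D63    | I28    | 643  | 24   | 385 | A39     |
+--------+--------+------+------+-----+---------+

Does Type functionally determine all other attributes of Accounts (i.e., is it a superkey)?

Yes

All 17 rows have distinct Type values, so Type → (all attributes) holds and Type is a superkey.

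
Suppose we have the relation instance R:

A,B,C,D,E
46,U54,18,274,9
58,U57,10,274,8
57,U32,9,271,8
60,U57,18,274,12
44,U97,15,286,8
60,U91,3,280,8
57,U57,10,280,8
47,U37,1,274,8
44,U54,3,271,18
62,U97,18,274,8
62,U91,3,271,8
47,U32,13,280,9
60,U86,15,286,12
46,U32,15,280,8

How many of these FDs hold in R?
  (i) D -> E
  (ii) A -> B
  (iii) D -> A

0

(i) D -> E: D=274: 5 rows → E takes values {9, 8, 12} — violation; D=271: 3 rows → E takes values {8, 18} — violation; D=286: 2 rows → E takes values {8, 12} — violation; D=280: 4 rows → E takes values {8, 9} — violation — fails.
(ii) A -> B: A=46: 2 rows → B takes values {U54, U32} — violation; A=57: 2 rows → B takes values {U32, U57} — violation; A=60: 3 rows → B takes values {U57, U91, U86} — violation; A=44: 2 rows → B takes values {U97, U54} — violation; A=47: 2 rows → B takes values {U37, U32} — violation; A=62: 2 rows → B takes values {U97, U91} — violation — fails.
(iii) D -> A: D=274: 5 rows → A takes values {46, 58, 60, 47, 62} — violation; D=271: 3 rows → A takes values {57, 44, 62} — violation; D=286: 2 rows → A takes values {44, 60} — violation; D=280: 4 rows → A takes values {60, 57, 47, 46} — violation — fails.
None of the 3 dependencies hold.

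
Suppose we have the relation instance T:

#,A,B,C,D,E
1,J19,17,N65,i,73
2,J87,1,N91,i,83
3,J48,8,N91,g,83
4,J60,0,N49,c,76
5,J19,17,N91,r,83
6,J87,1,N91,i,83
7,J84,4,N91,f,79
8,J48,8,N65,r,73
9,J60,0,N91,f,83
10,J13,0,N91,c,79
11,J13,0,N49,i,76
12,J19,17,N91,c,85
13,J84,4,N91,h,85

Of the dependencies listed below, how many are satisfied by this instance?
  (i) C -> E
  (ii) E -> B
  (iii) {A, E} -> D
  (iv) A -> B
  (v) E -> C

(i) C -> E: C=N91: rows 2, 3, 5, 6, 7, 9, 10, 12, 13 → E takes values {83, 79, 85} — violation — fails.
(ii) E -> B: E=73: rows 1, 8 → B takes values {17, 8} — violation; E=83: rows 2, 3, 5, 6, 9 → B takes values {1, 8, 17, 0} — violation; E=79: rows 7, 10 → B takes values {4, 0} — violation; E=85: rows 12, 13 → B takes values {17, 4} — violation — fails.
(iii) {A, E} -> D: every LHS value maps to a single RHS value — holds.
(iv) A -> B: every LHS value maps to a single RHS value — holds.
(v) E -> C: every LHS value maps to a single RHS value — holds.
3 of the 5 dependencies hold.

3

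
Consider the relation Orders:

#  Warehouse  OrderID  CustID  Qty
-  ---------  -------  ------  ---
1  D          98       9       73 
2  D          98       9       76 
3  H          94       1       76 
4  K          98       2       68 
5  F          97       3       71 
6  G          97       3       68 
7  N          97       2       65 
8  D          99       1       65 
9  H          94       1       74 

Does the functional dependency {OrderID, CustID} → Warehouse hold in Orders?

(OrderID=98, CustID=9): rows 1, 2 → Warehouse = D, D ✓
(OrderID=94, CustID=1): rows 3, 9 → Warehouse = H, H ✓
(OrderID=98, CustID=2): row 4 → Warehouse = K ✓
(OrderID=97, CustID=3): rows 5, 6 → Warehouse takes values {F, G} — violation
(OrderID=97, CustID=2): row 7 → Warehouse = N ✓
(OrderID=99, CustID=1): row 8 → Warehouse = D ✓
Two rows agree on {OrderID, CustID} but differ on Warehouse, so {OrderID, CustID} → Warehouse does not hold.

No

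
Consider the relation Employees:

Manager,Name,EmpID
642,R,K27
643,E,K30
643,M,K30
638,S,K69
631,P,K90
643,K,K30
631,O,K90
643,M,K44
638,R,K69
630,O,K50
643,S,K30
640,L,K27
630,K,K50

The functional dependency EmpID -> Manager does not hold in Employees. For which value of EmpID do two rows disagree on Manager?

K27

EmpID=K27: 2 rows → Manager takes values {642, 640} — violation
EmpID=K30: 4 rows → Manager = 643, 643, 643, 643 ✓
EmpID=K69: 2 rows → Manager = 638, 638 ✓
EmpID=K90: 2 rows → Manager = 631, 631 ✓
EmpID=K44: 1 row → Manager = 643 ✓
EmpID=K50: 2 rows → Manager = 630, 630 ✓
The only EmpID value with inconsistent Manager is EmpID=K27.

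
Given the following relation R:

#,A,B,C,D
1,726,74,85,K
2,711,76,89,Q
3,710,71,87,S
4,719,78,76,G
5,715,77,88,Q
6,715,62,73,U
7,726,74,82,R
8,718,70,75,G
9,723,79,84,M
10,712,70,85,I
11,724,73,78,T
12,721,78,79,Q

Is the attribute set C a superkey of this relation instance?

Rows 1 and 10 have the same C value C=85 but are distinct tuples, so C does not determine every attribute — not a superkey.

No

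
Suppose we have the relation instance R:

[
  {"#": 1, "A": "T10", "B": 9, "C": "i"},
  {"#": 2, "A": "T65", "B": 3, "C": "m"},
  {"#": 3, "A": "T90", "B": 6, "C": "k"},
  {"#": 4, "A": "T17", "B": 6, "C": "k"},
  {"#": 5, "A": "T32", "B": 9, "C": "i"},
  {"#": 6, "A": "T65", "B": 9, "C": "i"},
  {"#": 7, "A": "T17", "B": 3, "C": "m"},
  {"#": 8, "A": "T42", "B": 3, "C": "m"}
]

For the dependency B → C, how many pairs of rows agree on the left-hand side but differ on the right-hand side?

0

B=9: all 3 rows agree on C — 0 pairs.
B=3: all 3 rows agree on C — 0 pairs.
B=6: all 2 rows agree on C — 0 pairs.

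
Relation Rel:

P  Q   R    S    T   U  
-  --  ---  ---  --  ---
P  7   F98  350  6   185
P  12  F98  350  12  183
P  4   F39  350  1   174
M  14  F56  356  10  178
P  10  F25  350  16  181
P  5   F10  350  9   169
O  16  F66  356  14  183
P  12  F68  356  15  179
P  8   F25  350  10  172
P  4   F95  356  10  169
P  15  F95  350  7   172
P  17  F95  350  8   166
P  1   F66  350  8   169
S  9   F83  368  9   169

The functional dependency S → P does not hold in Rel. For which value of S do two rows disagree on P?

356

S=350: 9 rows → P = P, P, P, P, P, P, P, P, P ✓
S=356: 4 rows → P takes values {M, O, P} — violation
S=368: 1 row → P = S ✓
The only S value with inconsistent P is S=356.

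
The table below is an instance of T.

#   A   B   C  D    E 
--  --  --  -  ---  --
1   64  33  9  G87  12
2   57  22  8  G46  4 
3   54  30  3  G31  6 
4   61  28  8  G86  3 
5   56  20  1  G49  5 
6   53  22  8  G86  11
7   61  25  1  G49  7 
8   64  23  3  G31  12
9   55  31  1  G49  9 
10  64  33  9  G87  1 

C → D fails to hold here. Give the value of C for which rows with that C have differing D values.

8

C=9: rows 1, 10 → D = G87, G87 ✓
C=8: rows 2, 4, 6 → D takes values {G46, G86} — violation
C=3: rows 3, 8 → D = G31, G31 ✓
C=1: rows 5, 7, 9 → D = G49, G49, G49 ✓
The only C value with inconsistent D is C=8.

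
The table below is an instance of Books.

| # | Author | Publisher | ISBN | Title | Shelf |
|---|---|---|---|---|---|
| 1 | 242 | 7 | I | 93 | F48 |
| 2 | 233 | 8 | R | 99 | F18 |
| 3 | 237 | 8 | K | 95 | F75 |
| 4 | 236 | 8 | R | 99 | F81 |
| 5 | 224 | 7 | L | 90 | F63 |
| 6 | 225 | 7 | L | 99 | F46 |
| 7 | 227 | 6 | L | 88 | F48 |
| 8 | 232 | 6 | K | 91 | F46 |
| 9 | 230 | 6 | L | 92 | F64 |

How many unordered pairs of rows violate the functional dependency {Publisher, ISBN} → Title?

2

(Publisher=8, ISBN=R): all 2 rows agree on Title — 0 pairs.
(Publisher=7, ISBN=L): violating pairs (5,6) — 1 pair.
(Publisher=6, ISBN=L): violating pairs (7,9) — 1 pair.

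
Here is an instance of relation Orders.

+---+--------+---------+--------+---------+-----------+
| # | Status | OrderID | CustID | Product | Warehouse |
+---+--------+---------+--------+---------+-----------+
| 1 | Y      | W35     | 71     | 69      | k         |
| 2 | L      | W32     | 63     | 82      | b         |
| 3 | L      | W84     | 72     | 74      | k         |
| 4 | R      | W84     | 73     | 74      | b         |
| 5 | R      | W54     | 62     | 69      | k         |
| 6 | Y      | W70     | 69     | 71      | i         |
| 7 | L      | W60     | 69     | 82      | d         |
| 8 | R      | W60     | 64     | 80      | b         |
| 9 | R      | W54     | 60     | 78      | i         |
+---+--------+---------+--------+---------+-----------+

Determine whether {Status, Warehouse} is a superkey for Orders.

No

Rows 4 and 8 have the same {Status, Warehouse} value (Status=R, Warehouse=b) but are distinct tuples, so {Status, Warehouse} does not determine every attribute — not a superkey.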